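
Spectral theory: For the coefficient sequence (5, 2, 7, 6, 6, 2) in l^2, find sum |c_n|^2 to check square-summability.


sum |c_n|^2 = 5^2 + 2^2 + 7^2 + 6^2 + 6^2 + 2^2
= 25 + 4 + 49 + 36 + 36 + 4
= 154

154


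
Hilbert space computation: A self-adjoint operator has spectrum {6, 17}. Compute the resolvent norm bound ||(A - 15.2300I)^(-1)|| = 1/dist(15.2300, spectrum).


dist(15.2300, {6, 17}) = min(|15.2300 - 6|, |15.2300 - 17|)
= min(9.2300, 1.7700) = 1.7700
Resolvent bound = 1/1.7700 = 0.5650

0.5650


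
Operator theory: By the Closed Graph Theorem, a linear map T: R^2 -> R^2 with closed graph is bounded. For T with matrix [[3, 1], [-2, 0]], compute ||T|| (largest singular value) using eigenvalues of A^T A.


A^T A = [[13, 3], [3, 1]]
trace(A^T A) = 14, det(A^T A) = 4
discriminant = 14^2 - 4*4 = 180
Largest eigenvalue of A^T A = (trace + sqrt(disc))/2 = 13.7082
||T|| = sqrt(13.7082) = 3.7025

3.7025


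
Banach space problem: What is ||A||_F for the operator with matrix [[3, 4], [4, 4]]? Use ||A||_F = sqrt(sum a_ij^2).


||A||_F^2 = sum a_ij^2
= 3^2 + 4^2 + 4^2 + 4^2
= 9 + 16 + 16 + 16 = 57
||A||_F = sqrt(57) = 7.5498

7.5498


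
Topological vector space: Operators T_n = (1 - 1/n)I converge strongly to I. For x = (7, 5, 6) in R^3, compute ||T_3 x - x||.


T_3 x - x = (1 - 1/3)x - x = -x/3
||x|| = sqrt(110) = 10.4881
||T_3 x - x|| = ||x||/3 = 10.4881/3 = 3.4960

3.4960


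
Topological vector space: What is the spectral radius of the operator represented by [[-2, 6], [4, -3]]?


For a 2x2 matrix, eigenvalues satisfy lambda^2 - (trace)*lambda + det = 0
trace = -2 + -3 = -5
det = -2*-3 - 6*4 = -18
discriminant = (-5)^2 - 4*(-18) = 97
spectral radius = max |eigenvalue| = 7.4244

7.4244


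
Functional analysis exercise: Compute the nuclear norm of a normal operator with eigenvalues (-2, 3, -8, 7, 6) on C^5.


For a normal operator, singular values equal |eigenvalues|.
Trace norm = sum |lambda_i| = 2 + 3 + 8 + 7 + 6
= 26

26


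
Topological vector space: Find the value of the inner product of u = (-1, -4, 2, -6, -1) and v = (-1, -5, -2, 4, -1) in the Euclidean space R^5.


Computing the standard inner product <u, v> = sum u_i * v_i
= -1*-1 + -4*-5 + 2*-2 + -6*4 + -1*-1
= 1 + 20 + -4 + -24 + 1
= -6

-6


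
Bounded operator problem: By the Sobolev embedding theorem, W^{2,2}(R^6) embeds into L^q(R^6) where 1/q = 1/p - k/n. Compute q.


Using the Sobolev embedding formula: 1/q = 1/p - k/n
1/q = 1/2 - 2/6 = 1/6
q = 1/(1/6) = 6

6.0000


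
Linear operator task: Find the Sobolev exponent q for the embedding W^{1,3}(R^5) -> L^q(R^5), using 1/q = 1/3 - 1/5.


Using the Sobolev embedding formula: 1/q = 1/p - k/n
1/q = 1/3 - 1/5 = 2/15
q = 1/(2/15) = 15/2 = 7.5000

7.5000


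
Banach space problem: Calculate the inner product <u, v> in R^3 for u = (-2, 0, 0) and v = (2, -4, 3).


Computing the standard inner product <u, v> = sum u_i * v_i
= -2*2 + 0*-4 + 0*3
= -4 + 0 + 0
= -4

-4


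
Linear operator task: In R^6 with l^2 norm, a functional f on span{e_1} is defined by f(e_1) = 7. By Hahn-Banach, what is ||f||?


The norm of f is given by ||f|| = sup_{||x||=1} |f(x)|.
On span{e_1}, ||e_1|| = 1, so ||f|| = |f(e_1)| / ||e_1||
= |7| / 1 = 7.0000

7.0000


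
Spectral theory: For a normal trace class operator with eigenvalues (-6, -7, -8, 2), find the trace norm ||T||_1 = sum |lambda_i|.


For a normal operator, singular values equal |eigenvalues|.
Trace norm = sum |lambda_i| = 6 + 7 + 8 + 2
= 23

23


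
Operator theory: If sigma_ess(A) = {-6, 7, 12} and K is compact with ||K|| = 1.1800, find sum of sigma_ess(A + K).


By Weyl's theorem, the essential spectrum is invariant under compact perturbations.
sigma_ess(A + K) = sigma_ess(A) = {-6, 7, 12}
Sum = -6 + 7 + 12 = 13

13


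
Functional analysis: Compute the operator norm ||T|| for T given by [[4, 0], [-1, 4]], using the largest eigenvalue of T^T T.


A^T A = [[17, -4], [-4, 16]]
trace(A^T A) = 33, det(A^T A) = 256
discriminant = 33^2 - 4*256 = 65
Largest eigenvalue of A^T A = (trace + sqrt(disc))/2 = 20.5311
||T|| = sqrt(20.5311) = 4.5311

4.5311


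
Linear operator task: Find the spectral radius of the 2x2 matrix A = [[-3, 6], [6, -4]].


For a 2x2 matrix, eigenvalues satisfy lambda^2 - (trace)*lambda + det = 0
trace = -3 + -4 = -7
det = -3*-4 - 6*6 = -24
discriminant = (-7)^2 - 4*(-24) = 145
spectral radius = max |eigenvalue| = 9.5208

9.5208


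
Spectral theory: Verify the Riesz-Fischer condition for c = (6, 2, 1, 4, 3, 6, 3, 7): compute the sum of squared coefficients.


sum |c_n|^2 = 6^2 + 2^2 + 1^2 + 4^2 + 3^2 + 6^2 + 3^2 + 7^2
= 36 + 4 + 1 + 16 + 9 + 36 + 9 + 49
= 160

160


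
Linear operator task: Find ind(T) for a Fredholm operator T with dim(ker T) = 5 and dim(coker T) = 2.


The Fredholm index is defined as ind(T) = dim(ker T) - dim(coker T)
= 5 - 2
= 3

3


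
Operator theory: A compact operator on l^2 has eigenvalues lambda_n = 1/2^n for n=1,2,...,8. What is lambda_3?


The eigenvalue formula gives lambda_3 = 1/2^3
= 1/8
= 0.1250

0.1250


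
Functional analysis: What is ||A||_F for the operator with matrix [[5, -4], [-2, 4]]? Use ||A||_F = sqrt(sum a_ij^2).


||A||_F^2 = sum a_ij^2
= 5^2 + (-4)^2 + (-2)^2 + 4^2
= 25 + 16 + 4 + 16 = 61
||A||_F = sqrt(61) = 7.8102

7.8102


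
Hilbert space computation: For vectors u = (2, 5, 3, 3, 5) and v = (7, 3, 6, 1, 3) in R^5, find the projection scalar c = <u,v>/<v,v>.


Computing <u,v> = 2*7 + 5*3 + 3*6 + 3*1 + 5*3 = 65
Computing <v,v> = 7^2 + 3^2 + 6^2 + 1^2 + 3^2 = 104
Projection coefficient = 65/104 = 0.6250

0.6250


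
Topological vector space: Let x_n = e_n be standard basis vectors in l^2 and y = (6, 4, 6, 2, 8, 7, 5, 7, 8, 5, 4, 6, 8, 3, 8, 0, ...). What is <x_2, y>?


x_2 = e_2 is the standard basis vector with 1 in position 2.
<x_2, y> = y_2 = 4
As n -> infinity, <x_n, y> -> 0, confirming weak convergence of (x_n) to 0.

4


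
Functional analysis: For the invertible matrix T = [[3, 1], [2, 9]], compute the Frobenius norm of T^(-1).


det(T) = 3*9 - 1*2 = 25
T^(-1) = (1/25) * [[9, -1], [-2, 3]] = [[0.3600, -0.0400], [-0.0800, 0.1200]]
||T^(-1)||_F^2 = 0.3600^2 + (-0.0400)^2 + (-0.0800)^2 + 0.1200^2 = 0.1520
||T^(-1)||_F = sqrt(0.1520) = 0.3899

0.3899


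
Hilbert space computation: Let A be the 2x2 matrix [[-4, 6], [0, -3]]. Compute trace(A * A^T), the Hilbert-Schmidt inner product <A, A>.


trace(A * A^T) = sum of squares of all entries
= (-4)^2 + 6^2 + 0^2 + (-3)^2
= 16 + 36 + 0 + 9
= 61

61


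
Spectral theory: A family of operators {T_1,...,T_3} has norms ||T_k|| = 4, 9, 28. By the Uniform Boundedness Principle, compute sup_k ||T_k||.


By the Uniform Boundedness Principle, the supremum of norms is finite.
sup_k ||T_k|| = max(4, 9, 28) = 28

28


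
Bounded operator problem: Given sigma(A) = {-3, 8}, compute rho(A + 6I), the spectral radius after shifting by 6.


Spectrum of A + 6I = {3, 14}
Spectral radius = max |lambda| over the shifted spectrum
= max(3, 14) = 14

14


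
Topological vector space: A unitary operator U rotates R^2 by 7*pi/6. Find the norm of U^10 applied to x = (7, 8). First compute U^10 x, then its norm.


U is a rotation by theta = 7*pi/6
U^10 = rotation by 10*theta = 70*pi/6 = 10*pi/6 (mod 2*pi)
cos(10*pi/6) = 0.5000, sin(10*pi/6) = -0.8660
U^10 x = (0.5000 * 7 - -0.8660 * 8, -0.8660 * 7 + 0.5000 * 8)
= (10.4282, -2.0622)
||U^10 x|| = sqrt(10.4282^2 + (-2.0622)^2) = sqrt(113.0000) = 10.6301

10.6301


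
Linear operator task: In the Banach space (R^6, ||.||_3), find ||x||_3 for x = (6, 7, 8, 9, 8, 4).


The l^3 norm = (sum |x_i|^3)^(1/3)
Sum of 3th powers = 216 + 343 + 512 + 729 + 512 + 64 = 2376
||x||_3 = (2376)^(1/3) = 13.3439

13.3439


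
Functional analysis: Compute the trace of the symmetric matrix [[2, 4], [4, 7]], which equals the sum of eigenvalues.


For a self-adjoint (symmetric) matrix, the eigenvalues are real.
The sum of eigenvalues equals the trace of the matrix.
trace = 2 + 7 = 9

9


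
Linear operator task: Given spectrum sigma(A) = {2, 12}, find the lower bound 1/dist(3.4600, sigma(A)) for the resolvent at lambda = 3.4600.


dist(3.4600, {2, 12}) = min(|3.4600 - 2|, |3.4600 - 12|)
= min(1.4600, 8.5400) = 1.4600
Resolvent bound = 1/1.4600 = 0.6849

0.6849


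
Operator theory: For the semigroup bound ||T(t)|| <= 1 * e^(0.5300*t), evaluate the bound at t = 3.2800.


||T(3.2800)|| <= 1 * exp(0.5300 * 3.2800)
= 1 * exp(1.7384)
= 1 * 5.6882
= 5.6882

5.6882


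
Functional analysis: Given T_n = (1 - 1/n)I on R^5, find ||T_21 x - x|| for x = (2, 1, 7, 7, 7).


T_21 x - x = (1 - 1/21)x - x = -x/21
||x|| = sqrt(152) = 12.3288
||T_21 x - x|| = ||x||/21 = 12.3288/21 = 0.5871

0.5871


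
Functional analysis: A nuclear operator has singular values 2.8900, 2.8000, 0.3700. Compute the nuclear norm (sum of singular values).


The nuclear norm is the sum of all singular values.
||T||_1 = 2.8900 + 2.8000 + 0.3700
= 6.0600

6.0600


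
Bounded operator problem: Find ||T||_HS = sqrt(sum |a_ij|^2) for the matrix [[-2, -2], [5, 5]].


The Hilbert-Schmidt norm is sqrt(sum of squares of all entries).
Sum of squares = (-2)^2 + (-2)^2 + 5^2 + 5^2
= 4 + 4 + 25 + 25 = 58
||T||_HS = sqrt(58) = 7.6158

7.6158


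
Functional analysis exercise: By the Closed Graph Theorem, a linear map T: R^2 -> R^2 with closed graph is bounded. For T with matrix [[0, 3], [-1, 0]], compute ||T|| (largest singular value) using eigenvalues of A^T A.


A^T A = [[1, 0], [0, 9]]
trace(A^T A) = 10, det(A^T A) = 9
discriminant = 10^2 - 4*9 = 64
Largest eigenvalue of A^T A = (trace + sqrt(disc))/2 = 9.0000
||T|| = sqrt(9.0000) = 3.0000

3.0000


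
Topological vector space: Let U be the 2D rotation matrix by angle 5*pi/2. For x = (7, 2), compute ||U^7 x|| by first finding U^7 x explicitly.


U is a rotation by theta = 5*pi/2
U^7 = rotation by 7*theta = 35*pi/2 = 3*pi/2 (mod 2*pi)
cos(3*pi/2) = 0.0000, sin(3*pi/2) = -1.0000
U^7 x = (0.0000 * 7 - -1.0000 * 2, -1.0000 * 7 + 0.0000 * 2)
= (2.0000, -7.0000)
||U^7 x|| = sqrt(2.0000^2 + (-7.0000)^2) = sqrt(53.0000) = 7.2801

7.2801


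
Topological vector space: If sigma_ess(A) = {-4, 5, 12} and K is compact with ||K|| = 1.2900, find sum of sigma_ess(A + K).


By Weyl's theorem, the essential spectrum is invariant under compact perturbations.
sigma_ess(A + K) = sigma_ess(A) = {-4, 5, 12}
Sum = -4 + 5 + 12 = 13

13


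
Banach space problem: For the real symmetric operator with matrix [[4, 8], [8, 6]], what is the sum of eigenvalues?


For a self-adjoint (symmetric) matrix, the eigenvalues are real.
The sum of eigenvalues equals the trace of the matrix.
trace = 4 + 6 = 10

10


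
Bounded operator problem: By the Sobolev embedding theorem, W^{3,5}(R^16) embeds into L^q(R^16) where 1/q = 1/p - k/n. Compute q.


Using the Sobolev embedding formula: 1/q = 1/p - k/n
1/q = 1/5 - 3/16 = 1/80
q = 1/(1/80) = 80

80.0000


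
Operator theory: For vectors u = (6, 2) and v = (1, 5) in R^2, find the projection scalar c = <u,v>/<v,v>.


Computing <u,v> = 6*1 + 2*5 = 16
Computing <v,v> = 1^2 + 5^2 = 26
Projection coefficient = 16/26 = 0.6154

0.6154


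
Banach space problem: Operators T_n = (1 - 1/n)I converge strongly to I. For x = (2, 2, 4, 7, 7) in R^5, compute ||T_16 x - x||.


T_16 x - x = (1 - 1/16)x - x = -x/16
||x|| = sqrt(122) = 11.0454
||T_16 x - x|| = ||x||/16 = 11.0454/16 = 0.6903

0.6903


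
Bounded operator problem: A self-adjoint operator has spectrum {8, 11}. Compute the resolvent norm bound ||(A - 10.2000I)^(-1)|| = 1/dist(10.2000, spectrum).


dist(10.2000, {8, 11}) = min(|10.2000 - 8|, |10.2000 - 11|)
= min(2.2000, 0.8000) = 0.8000
Resolvent bound = 1/0.8000 = 1.2500

1.2500


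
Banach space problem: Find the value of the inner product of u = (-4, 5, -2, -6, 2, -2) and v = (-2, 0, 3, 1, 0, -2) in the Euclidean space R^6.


Computing the standard inner product <u, v> = sum u_i * v_i
= -4*-2 + 5*0 + -2*3 + -6*1 + 2*0 + -2*-2
= 8 + 0 + -6 + -6 + 0 + 4
= 0

0


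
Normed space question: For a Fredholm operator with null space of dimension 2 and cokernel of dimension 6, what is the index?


The Fredholm index is defined as ind(T) = dim(ker T) - dim(coker T)
= 2 - 6
= -4

-4


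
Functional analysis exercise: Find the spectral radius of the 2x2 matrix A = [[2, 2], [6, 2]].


For a 2x2 matrix, eigenvalues satisfy lambda^2 - (trace)*lambda + det = 0
trace = 2 + 2 = 4
det = 2*2 - 2*6 = -8
discriminant = 4^2 - 4*(-8) = 48
spectral radius = max |eigenvalue| = 5.4641

5.4641


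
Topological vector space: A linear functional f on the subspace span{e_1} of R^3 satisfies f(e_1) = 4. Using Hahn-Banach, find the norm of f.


The norm of f is given by ||f|| = sup_{||x||=1} |f(x)|.
On span{e_1}, ||e_1|| = 1, so ||f|| = |f(e_1)| / ||e_1||
= |4| / 1 = 4.0000

4.0000


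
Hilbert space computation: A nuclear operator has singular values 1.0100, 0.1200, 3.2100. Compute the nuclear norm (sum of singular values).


The nuclear norm is the sum of all singular values.
||T||_1 = 1.0100 + 0.1200 + 3.2100
= 4.3400

4.3400


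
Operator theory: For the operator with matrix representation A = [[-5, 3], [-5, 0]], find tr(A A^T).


trace(A * A^T) = sum of squares of all entries
= (-5)^2 + 3^2 + (-5)^2 + 0^2
= 25 + 9 + 25 + 0
= 59

59


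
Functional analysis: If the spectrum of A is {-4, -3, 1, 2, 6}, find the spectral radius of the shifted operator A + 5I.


Spectrum of A + 5I = {1, 2, 6, 7, 11}
Spectral radius = max |lambda| over the shifted spectrum
= max(1, 2, 6, 7, 11) = 11

11


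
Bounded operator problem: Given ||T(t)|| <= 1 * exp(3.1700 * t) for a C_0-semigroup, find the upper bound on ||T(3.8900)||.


||T(3.8900)|| <= 1 * exp(3.1700 * 3.8900)
= 1 * exp(12.3313)
= 1 * 226681.2217
= 226681.2217

226681.2217


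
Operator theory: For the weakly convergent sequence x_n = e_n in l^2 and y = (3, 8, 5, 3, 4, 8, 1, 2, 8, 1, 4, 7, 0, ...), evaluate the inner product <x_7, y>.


x_7 = e_7 is the standard basis vector with 1 in position 7.
<x_7, y> = y_7 = 1
As n -> infinity, <x_n, y> -> 0, confirming weak convergence of (x_n) to 0.

1


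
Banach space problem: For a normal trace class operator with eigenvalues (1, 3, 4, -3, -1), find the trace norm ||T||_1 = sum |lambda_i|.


For a normal operator, singular values equal |eigenvalues|.
Trace norm = sum |lambda_i| = 1 + 3 + 4 + 3 + 1
= 12

12


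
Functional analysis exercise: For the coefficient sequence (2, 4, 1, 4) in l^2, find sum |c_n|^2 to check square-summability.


sum |c_n|^2 = 2^2 + 4^2 + 1^2 + 4^2
= 4 + 16 + 1 + 16
= 37

37


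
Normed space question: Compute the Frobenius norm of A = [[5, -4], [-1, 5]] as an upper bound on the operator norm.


||A||_F^2 = sum a_ij^2
= 5^2 + (-4)^2 + (-1)^2 + 5^2
= 25 + 16 + 1 + 25 = 67
||A||_F = sqrt(67) = 8.1854

8.1854


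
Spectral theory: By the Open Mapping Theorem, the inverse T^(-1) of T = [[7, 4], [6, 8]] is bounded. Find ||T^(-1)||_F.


det(T) = 7*8 - 4*6 = 32
T^(-1) = (1/32) * [[8, -4], [-6, 7]] = [[0.2500, -0.1250], [-0.1875, 0.2188]]
||T^(-1)||_F^2 = 0.2500^2 + (-0.1250)^2 + (-0.1875)^2 + 0.2188^2 = 0.1611
||T^(-1)||_F = sqrt(0.1611) = 0.4014

0.4014


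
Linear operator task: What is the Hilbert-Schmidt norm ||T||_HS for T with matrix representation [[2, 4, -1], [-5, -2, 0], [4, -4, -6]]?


The Hilbert-Schmidt norm is sqrt(sum of squares of all entries).
Sum of squares = 2^2 + 4^2 + (-1)^2 + (-5)^2 + (-2)^2 + 0^2 + 4^2 + (-4)^2 + (-6)^2
= 4 + 16 + 1 + 25 + 4 + 0 + 16 + 16 + 36 = 118
||T||_HS = sqrt(118) = 10.8628

10.8628


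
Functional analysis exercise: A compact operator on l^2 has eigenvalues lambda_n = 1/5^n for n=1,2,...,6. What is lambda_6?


The eigenvalue formula gives lambda_6 = 1/5^6
= 1/15625
= 6.4000e-05

6.4000e-05


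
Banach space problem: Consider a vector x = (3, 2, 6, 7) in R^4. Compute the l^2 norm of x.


The l^2 norm = (sum |x_i|^2)^(1/2)
Sum of 2th powers = 9 + 4 + 36 + 49 = 98
||x||_2 = (98)^(1/2) = 9.8995

9.8995


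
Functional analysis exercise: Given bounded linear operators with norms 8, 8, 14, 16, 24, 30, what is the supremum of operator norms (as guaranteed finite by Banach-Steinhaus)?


By the Uniform Boundedness Principle, the supremum of norms is finite.
sup_k ||T_k|| = max(8, 8, 14, 16, 24, 30) = 30

30


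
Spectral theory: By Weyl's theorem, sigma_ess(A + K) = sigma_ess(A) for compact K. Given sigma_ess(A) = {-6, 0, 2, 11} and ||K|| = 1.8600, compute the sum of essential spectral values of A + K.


By Weyl's theorem, the essential spectrum is invariant under compact perturbations.
sigma_ess(A + K) = sigma_ess(A) = {-6, 0, 2, 11}
Sum = -6 + 0 + 2 + 11 = 7

7


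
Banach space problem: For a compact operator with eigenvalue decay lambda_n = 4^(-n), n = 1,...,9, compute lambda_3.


The eigenvalue formula gives lambda_3 = 1/4^3
= 1/64
= 0.0156

0.0156


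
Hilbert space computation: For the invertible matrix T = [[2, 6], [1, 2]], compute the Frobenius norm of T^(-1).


det(T) = 2*2 - 6*1 = -2
T^(-1) = (1/-2) * [[2, -6], [-1, 2]] = [[-1.0000, 3.0000], [0.5000, -1.0000]]
||T^(-1)||_F^2 = (-1.0000)^2 + 3.0000^2 + 0.5000^2 + (-1.0000)^2 = 11.2500
||T^(-1)||_F = sqrt(11.2500) = 3.3541

3.3541


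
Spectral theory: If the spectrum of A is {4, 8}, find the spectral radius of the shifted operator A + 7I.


Spectrum of A + 7I = {11, 15}
Spectral radius = max |lambda| over the shifted spectrum
= max(11, 15) = 15

15


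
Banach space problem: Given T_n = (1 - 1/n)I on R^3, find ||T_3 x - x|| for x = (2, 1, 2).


T_3 x - x = (1 - 1/3)x - x = -x/3
||x|| = sqrt(9) = 3.0000
||T_3 x - x|| = ||x||/3 = 3.0000/3 = 1.0000

1.0000


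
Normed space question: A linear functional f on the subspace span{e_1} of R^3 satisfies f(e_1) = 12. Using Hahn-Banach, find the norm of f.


The norm of f is given by ||f|| = sup_{||x||=1} |f(x)|.
On span{e_1}, ||e_1|| = 1, so ||f|| = |f(e_1)| / ||e_1||
= |12| / 1 = 12.0000

12.0000


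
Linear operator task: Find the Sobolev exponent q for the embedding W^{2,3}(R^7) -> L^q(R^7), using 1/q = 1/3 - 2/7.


Using the Sobolev embedding formula: 1/q = 1/p - k/n
1/q = 1/3 - 2/7 = 1/21
q = 1/(1/21) = 21

21.0000


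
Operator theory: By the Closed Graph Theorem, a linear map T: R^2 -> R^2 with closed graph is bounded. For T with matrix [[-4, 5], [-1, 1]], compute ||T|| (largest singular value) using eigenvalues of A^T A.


A^T A = [[17, -21], [-21, 26]]
trace(A^T A) = 43, det(A^T A) = 1
discriminant = 43^2 - 4*1 = 1845
Largest eigenvalue of A^T A = (trace + sqrt(disc))/2 = 42.9767
||T|| = sqrt(42.9767) = 6.5557

6.5557


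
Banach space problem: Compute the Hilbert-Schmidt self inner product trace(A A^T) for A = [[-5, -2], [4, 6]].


trace(A * A^T) = sum of squares of all entries
= (-5)^2 + (-2)^2 + 4^2 + 6^2
= 25 + 4 + 16 + 36
= 81

81


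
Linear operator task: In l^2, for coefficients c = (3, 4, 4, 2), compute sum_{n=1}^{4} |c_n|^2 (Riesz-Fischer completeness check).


sum |c_n|^2 = 3^2 + 4^2 + 4^2 + 2^2
= 9 + 16 + 16 + 4
= 45

45


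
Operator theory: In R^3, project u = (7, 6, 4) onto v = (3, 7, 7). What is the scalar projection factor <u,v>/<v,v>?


Computing <u,v> = 7*3 + 6*7 + 4*7 = 91
Computing <v,v> = 3^2 + 7^2 + 7^2 = 107
Projection coefficient = 91/107 = 0.8505

0.8505


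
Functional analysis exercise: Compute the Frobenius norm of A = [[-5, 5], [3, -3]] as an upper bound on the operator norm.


||A||_F^2 = sum a_ij^2
= (-5)^2 + 5^2 + 3^2 + (-3)^2
= 25 + 25 + 9 + 9 = 68
||A||_F = sqrt(68) = 8.2462

8.2462


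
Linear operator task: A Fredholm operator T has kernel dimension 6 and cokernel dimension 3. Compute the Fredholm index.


The Fredholm index is defined as ind(T) = dim(ker T) - dim(coker T)
= 6 - 3
= 3

3


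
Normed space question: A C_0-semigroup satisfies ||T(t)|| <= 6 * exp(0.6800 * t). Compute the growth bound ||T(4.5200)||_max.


||T(4.5200)|| <= 6 * exp(0.6800 * 4.5200)
= 6 * exp(3.0736)
= 6 * 21.6196
= 129.7176

129.7176


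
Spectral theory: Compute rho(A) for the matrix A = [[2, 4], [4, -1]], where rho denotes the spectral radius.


For a 2x2 matrix, eigenvalues satisfy lambda^2 - (trace)*lambda + det = 0
trace = 2 + -1 = 1
det = 2*-1 - 4*4 = -18
discriminant = 1^2 - 4*(-18) = 73
spectral radius = max |eigenvalue| = 4.7720

4.7720


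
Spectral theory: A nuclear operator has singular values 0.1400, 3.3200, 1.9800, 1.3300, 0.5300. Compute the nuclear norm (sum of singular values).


The nuclear norm is the sum of all singular values.
||T||_1 = 0.1400 + 3.3200 + 1.9800 + 1.3300 + 0.5300
= 7.3000

7.3000


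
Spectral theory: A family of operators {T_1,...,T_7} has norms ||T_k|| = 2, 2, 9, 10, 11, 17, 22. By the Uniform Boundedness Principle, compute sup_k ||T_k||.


By the Uniform Boundedness Principle, the supremum of norms is finite.
sup_k ||T_k|| = max(2, 2, 9, 10, 11, 17, 22) = 22

22


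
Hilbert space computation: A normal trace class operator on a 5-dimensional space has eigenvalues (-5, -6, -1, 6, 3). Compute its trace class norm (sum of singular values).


For a normal operator, singular values equal |eigenvalues|.
Trace norm = sum |lambda_i| = 5 + 6 + 1 + 6 + 3
= 21

21


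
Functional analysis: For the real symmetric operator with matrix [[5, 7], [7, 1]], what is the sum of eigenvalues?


For a self-adjoint (symmetric) matrix, the eigenvalues are real.
The sum of eigenvalues equals the trace of the matrix.
trace = 5 + 1 = 6

6


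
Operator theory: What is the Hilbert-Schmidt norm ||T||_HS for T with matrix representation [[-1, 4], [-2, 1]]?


The Hilbert-Schmidt norm is sqrt(sum of squares of all entries).
Sum of squares = (-1)^2 + 4^2 + (-2)^2 + 1^2
= 1 + 16 + 4 + 1 = 22
||T||_HS = sqrt(22) = 4.6904

4.6904


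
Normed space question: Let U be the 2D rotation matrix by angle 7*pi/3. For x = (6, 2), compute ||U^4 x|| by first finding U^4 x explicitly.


U is a rotation by theta = 7*pi/3
U^4 = rotation by 4*theta = 28*pi/3 = 4*pi/3 (mod 2*pi)
cos(4*pi/3) = -0.5000, sin(4*pi/3) = -0.8660
U^4 x = (-0.5000 * 6 - -0.8660 * 2, -0.8660 * 6 + -0.5000 * 2)
= (-1.2679, -6.1962)
||U^4 x|| = sqrt((-1.2679)^2 + (-6.1962)^2) = sqrt(40.0000) = 6.3246

6.3246


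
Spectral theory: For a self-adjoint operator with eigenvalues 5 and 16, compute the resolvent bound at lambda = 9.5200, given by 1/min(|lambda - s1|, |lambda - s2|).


dist(9.5200, {5, 16}) = min(|9.5200 - 5|, |9.5200 - 16|)
= min(4.5200, 6.4800) = 4.5200
Resolvent bound = 1/4.5200 = 0.2212

0.2212


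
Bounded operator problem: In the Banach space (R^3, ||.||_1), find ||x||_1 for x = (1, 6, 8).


The l^1 norm equals the sum of absolute values of all components.
||x||_1 = 1 + 6 + 8
= 15

15.0000


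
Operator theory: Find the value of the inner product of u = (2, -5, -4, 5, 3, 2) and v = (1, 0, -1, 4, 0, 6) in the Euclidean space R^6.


Computing the standard inner product <u, v> = sum u_i * v_i
= 2*1 + -5*0 + -4*-1 + 5*4 + 3*0 + 2*6
= 2 + 0 + 4 + 20 + 0 + 12
= 38

38


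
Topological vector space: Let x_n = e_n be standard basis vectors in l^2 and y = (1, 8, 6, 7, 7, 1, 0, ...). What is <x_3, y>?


x_3 = e_3 is the standard basis vector with 1 in position 3.
<x_3, y> = y_3 = 6
As n -> infinity, <x_n, y> -> 0, confirming weak convergence of (x_n) to 0.

6


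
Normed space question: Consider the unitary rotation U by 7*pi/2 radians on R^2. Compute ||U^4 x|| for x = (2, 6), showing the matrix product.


U is a rotation by theta = 7*pi/2
U^4 = rotation by 4*theta = 28*pi/2 = 0*pi/2 (mod 2*pi)
cos(0*pi/2) = 1.0000, sin(0*pi/2) = 0.0000
U^4 x = (1.0000 * 2 - 0.0000 * 6, 0.0000 * 2 + 1.0000 * 6)
= (2.0000, 6.0000)
||U^4 x|| = sqrt(2.0000^2 + 6.0000^2) = sqrt(40.0000) = 6.3246

6.3246


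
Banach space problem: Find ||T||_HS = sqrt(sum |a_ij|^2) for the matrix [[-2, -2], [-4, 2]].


The Hilbert-Schmidt norm is sqrt(sum of squares of all entries).
Sum of squares = (-2)^2 + (-2)^2 + (-4)^2 + 2^2
= 4 + 4 + 16 + 4 = 28
||T||_HS = sqrt(28) = 5.2915

5.2915


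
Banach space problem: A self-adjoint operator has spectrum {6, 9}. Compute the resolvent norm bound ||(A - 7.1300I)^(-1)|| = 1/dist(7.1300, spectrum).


dist(7.1300, {6, 9}) = min(|7.1300 - 6|, |7.1300 - 9|)
= min(1.1300, 1.8700) = 1.1300
Resolvent bound = 1/1.1300 = 0.8850

0.8850


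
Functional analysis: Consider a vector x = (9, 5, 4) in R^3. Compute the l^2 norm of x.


The l^2 norm = (sum |x_i|^2)^(1/2)
Sum of 2th powers = 81 + 25 + 16 = 122
||x||_2 = (122)^(1/2) = 11.0454

11.0454


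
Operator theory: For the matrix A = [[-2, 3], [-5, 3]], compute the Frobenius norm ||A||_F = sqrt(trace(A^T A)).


||A||_F^2 = sum a_ij^2
= (-2)^2 + 3^2 + (-5)^2 + 3^2
= 4 + 9 + 25 + 9 = 47
||A||_F = sqrt(47) = 6.8557

6.8557


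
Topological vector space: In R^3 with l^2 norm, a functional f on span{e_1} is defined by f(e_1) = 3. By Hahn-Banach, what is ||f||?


The norm of f is given by ||f|| = sup_{||x||=1} |f(x)|.
On span{e_1}, ||e_1|| = 1, so ||f|| = |f(e_1)| / ||e_1||
= |3| / 1 = 3.0000

3.0000


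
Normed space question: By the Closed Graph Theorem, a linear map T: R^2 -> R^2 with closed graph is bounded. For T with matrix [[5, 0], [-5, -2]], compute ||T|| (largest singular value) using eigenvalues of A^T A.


A^T A = [[50, 10], [10, 4]]
trace(A^T A) = 54, det(A^T A) = 100
discriminant = 54^2 - 4*100 = 2516
Largest eigenvalue of A^T A = (trace + sqrt(disc))/2 = 52.0799
||T|| = sqrt(52.0799) = 7.2166

7.2166


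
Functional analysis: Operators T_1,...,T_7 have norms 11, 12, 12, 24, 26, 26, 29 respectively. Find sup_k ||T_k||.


By the Uniform Boundedness Principle, the supremum of norms is finite.
sup_k ||T_k|| = max(11, 12, 12, 24, 26, 26, 29) = 29

29


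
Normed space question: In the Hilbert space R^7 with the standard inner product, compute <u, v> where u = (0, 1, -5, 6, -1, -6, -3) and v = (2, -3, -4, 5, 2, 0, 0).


Computing the standard inner product <u, v> = sum u_i * v_i
= 0*2 + 1*-3 + -5*-4 + 6*5 + -1*2 + -6*0 + -3*0
= 0 + -3 + 20 + 30 + -2 + 0 + 0
= 45

45


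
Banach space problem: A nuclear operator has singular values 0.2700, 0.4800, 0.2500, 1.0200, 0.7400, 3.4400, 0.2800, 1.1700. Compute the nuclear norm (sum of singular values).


The nuclear norm is the sum of all singular values.
||T||_1 = 0.2700 + 0.4800 + 0.2500 + 1.0200 + 0.7400 + 3.4400 + 0.2800 + 1.1700
= 7.6500

7.6500


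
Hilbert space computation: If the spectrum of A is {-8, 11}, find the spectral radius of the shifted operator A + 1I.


Spectrum of A + 1I = {-7, 12}
Spectral radius = max |lambda| over the shifted spectrum
= max(7, 12) = 12

12


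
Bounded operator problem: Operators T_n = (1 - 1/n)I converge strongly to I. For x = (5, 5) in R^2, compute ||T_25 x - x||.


T_25 x - x = (1 - 1/25)x - x = -x/25
||x|| = sqrt(50) = 7.0711
||T_25 x - x|| = ||x||/25 = 7.0711/25 = 0.2828

0.2828


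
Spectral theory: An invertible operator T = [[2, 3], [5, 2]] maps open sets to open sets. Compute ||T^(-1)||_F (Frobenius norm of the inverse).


det(T) = 2*2 - 3*5 = -11
T^(-1) = (1/-11) * [[2, -3], [-5, 2]] = [[-0.1818, 0.2727], [0.4545, -0.1818]]
||T^(-1)||_F^2 = (-0.1818)^2 + 0.2727^2 + 0.4545^2 + (-0.1818)^2 = 0.3471
||T^(-1)||_F = sqrt(0.3471) = 0.5892

0.5892


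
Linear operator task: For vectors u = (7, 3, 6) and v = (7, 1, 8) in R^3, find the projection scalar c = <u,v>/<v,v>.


Computing <u,v> = 7*7 + 3*1 + 6*8 = 100
Computing <v,v> = 7^2 + 1^2 + 8^2 = 114
Projection coefficient = 100/114 = 0.8772

0.8772


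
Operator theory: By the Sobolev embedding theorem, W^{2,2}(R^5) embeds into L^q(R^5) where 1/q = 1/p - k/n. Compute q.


Using the Sobolev embedding formula: 1/q = 1/p - k/n
1/q = 1/2 - 2/5 = 1/10
q = 1/(1/10) = 10

10.0000


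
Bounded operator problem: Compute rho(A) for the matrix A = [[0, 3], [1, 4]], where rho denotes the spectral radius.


For a 2x2 matrix, eigenvalues satisfy lambda^2 - (trace)*lambda + det = 0
trace = 0 + 4 = 4
det = 0*4 - 3*1 = -3
discriminant = 4^2 - 4*(-3) = 28
spectral radius = max |eigenvalue| = 4.6458

4.6458


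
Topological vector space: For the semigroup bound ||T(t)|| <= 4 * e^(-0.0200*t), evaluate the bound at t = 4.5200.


||T(4.5200)|| <= 4 * exp(-0.0200 * 4.5200)
= 4 * exp(-0.0904)
= 4 * 0.9136
= 3.6543

3.6543


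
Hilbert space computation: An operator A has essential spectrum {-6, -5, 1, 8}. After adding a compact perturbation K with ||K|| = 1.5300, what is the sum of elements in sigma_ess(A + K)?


By Weyl's theorem, the essential spectrum is invariant under compact perturbations.
sigma_ess(A + K) = sigma_ess(A) = {-6, -5, 1, 8}
Sum = -6 + -5 + 1 + 8 = -2

-2


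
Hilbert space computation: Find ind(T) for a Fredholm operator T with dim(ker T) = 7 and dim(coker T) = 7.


The Fredholm index is defined as ind(T) = dim(ker T) - dim(coker T)
= 7 - 7
= 0

0


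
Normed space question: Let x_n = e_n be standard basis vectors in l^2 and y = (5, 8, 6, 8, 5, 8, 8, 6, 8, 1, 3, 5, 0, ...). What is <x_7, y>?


x_7 = e_7 is the standard basis vector with 1 in position 7.
<x_7, y> = y_7 = 8
As n -> infinity, <x_n, y> -> 0, confirming weak convergence of (x_n) to 0.

8


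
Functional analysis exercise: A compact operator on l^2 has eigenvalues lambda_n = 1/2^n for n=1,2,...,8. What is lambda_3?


The eigenvalue formula gives lambda_3 = 1/2^3
= 1/8
= 0.1250

0.1250


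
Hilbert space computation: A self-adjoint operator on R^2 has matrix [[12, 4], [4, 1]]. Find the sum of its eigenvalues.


For a self-adjoint (symmetric) matrix, the eigenvalues are real.
The sum of eigenvalues equals the trace of the matrix.
trace = 12 + 1 = 13

13


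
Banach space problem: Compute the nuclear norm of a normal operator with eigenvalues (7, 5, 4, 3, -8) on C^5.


For a normal operator, singular values equal |eigenvalues|.
Trace norm = sum |lambda_i| = 7 + 5 + 4 + 3 + 8
= 27

27


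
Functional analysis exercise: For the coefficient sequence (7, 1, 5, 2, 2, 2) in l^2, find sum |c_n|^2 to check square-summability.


sum |c_n|^2 = 7^2 + 1^2 + 5^2 + 2^2 + 2^2 + 2^2
= 49 + 1 + 25 + 4 + 4 + 4
= 87

87


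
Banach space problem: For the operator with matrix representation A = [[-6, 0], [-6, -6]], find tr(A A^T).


trace(A * A^T) = sum of squares of all entries
= (-6)^2 + 0^2 + (-6)^2 + (-6)^2
= 36 + 0 + 36 + 36
= 108

108


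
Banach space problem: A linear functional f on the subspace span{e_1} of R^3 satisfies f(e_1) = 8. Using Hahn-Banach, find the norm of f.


The norm of f is given by ||f|| = sup_{||x||=1} |f(x)|.
On span{e_1}, ||e_1|| = 1, so ||f|| = |f(e_1)| / ||e_1||
= |8| / 1 = 8.0000

8.0000


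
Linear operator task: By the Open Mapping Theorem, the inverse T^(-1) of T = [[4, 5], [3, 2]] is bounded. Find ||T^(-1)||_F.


det(T) = 4*2 - 5*3 = -7
T^(-1) = (1/-7) * [[2, -5], [-3, 4]] = [[-0.2857, 0.7143], [0.4286, -0.5714]]
||T^(-1)||_F^2 = (-0.2857)^2 + 0.7143^2 + 0.4286^2 + (-0.5714)^2 = 1.1020
||T^(-1)||_F = sqrt(1.1020) = 1.0498

1.0498


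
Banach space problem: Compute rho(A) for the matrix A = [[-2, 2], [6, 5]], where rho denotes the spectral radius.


For a 2x2 matrix, eigenvalues satisfy lambda^2 - (trace)*lambda + det = 0
trace = -2 + 5 = 3
det = -2*5 - 2*6 = -22
discriminant = 3^2 - 4*(-22) = 97
spectral radius = max |eigenvalue| = 6.4244

6.4244


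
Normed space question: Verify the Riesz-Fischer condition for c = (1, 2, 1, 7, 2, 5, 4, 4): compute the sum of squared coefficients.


sum |c_n|^2 = 1^2 + 2^2 + 1^2 + 7^2 + 2^2 + 5^2 + 4^2 + 4^2
= 1 + 4 + 1 + 49 + 4 + 25 + 16 + 16
= 116

116


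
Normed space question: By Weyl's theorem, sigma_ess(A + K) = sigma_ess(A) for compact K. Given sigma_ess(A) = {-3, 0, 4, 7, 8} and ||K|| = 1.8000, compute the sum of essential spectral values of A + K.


By Weyl's theorem, the essential spectrum is invariant under compact perturbations.
sigma_ess(A + K) = sigma_ess(A) = {-3, 0, 4, 7, 8}
Sum = -3 + 0 + 4 + 7 + 8 = 16

16


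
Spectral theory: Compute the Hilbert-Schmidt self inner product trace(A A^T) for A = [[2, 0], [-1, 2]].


trace(A * A^T) = sum of squares of all entries
= 2^2 + 0^2 + (-1)^2 + 2^2
= 4 + 0 + 1 + 4
= 9

9


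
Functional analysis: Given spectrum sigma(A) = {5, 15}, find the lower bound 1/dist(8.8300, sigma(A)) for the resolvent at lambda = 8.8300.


dist(8.8300, {5, 15}) = min(|8.8300 - 5|, |8.8300 - 15|)
= min(3.8300, 6.1700) = 3.8300
Resolvent bound = 1/3.8300 = 0.2611

0.2611


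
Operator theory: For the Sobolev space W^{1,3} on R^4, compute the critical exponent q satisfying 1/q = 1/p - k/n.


Using the Sobolev embedding formula: 1/q = 1/p - k/n
1/q = 1/3 - 1/4 = 1/12
q = 1/(1/12) = 12

12.0000


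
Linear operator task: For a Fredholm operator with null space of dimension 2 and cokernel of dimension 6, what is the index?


The Fredholm index is defined as ind(T) = dim(ker T) - dim(coker T)
= 2 - 6
= -4

-4


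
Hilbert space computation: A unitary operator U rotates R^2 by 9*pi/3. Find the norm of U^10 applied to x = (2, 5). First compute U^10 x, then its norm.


U is a rotation by theta = 9*pi/3
U^10 = rotation by 10*theta = 90*pi/3 = 0*pi/3 (mod 2*pi)
cos(0*pi/3) = 1.0000, sin(0*pi/3) = 0.0000
U^10 x = (1.0000 * 2 - 0.0000 * 5, 0.0000 * 2 + 1.0000 * 5)
= (2.0000, 5.0000)
||U^10 x|| = sqrt(2.0000^2 + 5.0000^2) = sqrt(29.0000) = 5.3852

5.3852


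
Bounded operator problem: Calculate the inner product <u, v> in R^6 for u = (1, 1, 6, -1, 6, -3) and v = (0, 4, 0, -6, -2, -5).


Computing the standard inner product <u, v> = sum u_i * v_i
= 1*0 + 1*4 + 6*0 + -1*-6 + 6*-2 + -3*-5
= 0 + 4 + 0 + 6 + -12 + 15
= 13

13


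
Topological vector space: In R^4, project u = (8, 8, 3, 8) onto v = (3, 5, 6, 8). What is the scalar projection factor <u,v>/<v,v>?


Computing <u,v> = 8*3 + 8*5 + 3*6 + 8*8 = 146
Computing <v,v> = 3^2 + 5^2 + 6^2 + 8^2 = 134
Projection coefficient = 146/134 = 1.0896

1.0896


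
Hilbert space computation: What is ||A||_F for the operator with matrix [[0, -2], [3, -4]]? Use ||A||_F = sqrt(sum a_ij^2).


||A||_F^2 = sum a_ij^2
= 0^2 + (-2)^2 + 3^2 + (-4)^2
= 0 + 4 + 9 + 16 = 29
||A||_F = sqrt(29) = 5.3852

5.3852


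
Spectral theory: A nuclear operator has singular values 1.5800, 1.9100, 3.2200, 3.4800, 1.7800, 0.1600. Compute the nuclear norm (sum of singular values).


The nuclear norm is the sum of all singular values.
||T||_1 = 1.5800 + 1.9100 + 3.2200 + 3.4800 + 1.7800 + 0.1600
= 12.1300

12.1300


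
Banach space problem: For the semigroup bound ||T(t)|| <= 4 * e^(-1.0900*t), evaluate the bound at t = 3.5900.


||T(3.5900)|| <= 4 * exp(-1.0900 * 3.5900)
= 4 * exp(-3.9131)
= 4 * 0.0200
= 0.0799

0.0799


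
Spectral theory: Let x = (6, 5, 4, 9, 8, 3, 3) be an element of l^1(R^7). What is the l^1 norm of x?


The l^1 norm equals the sum of absolute values of all components.
||x||_1 = 6 + 5 + 4 + 9 + 8 + 3 + 3
= 38

38.0000


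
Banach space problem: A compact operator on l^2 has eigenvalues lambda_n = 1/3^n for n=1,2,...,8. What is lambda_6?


The eigenvalue formula gives lambda_6 = 1/3^6
= 1/729
= 0.0014

0.0014


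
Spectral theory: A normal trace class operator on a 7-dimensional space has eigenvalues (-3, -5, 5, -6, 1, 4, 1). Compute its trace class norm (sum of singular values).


For a normal operator, singular values equal |eigenvalues|.
Trace norm = sum |lambda_i| = 3 + 5 + 5 + 6 + 1 + 4 + 1
= 25

25


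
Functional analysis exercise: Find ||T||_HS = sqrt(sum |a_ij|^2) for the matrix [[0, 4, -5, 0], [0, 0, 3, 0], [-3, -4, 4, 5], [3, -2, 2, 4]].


The Hilbert-Schmidt norm is sqrt(sum of squares of all entries).
Sum of squares = 0^2 + 4^2 + (-5)^2 + 0^2 + 0^2 + 0^2 + 3^2 + 0^2 + (-3)^2 + (-4)^2 + 4^2 + 5^2 + 3^2 + (-2)^2 + 2^2 + 4^2
= 0 + 16 + 25 + 0 + 0 + 0 + 9 + 0 + 9 + 16 + 16 + 25 + 9 + 4 + 4 + 16 = 149
||T||_HS = sqrt(149) = 12.2066

12.2066


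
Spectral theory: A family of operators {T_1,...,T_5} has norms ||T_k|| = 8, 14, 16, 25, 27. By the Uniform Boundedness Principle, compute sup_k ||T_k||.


By the Uniform Boundedness Principle, the supremum of norms is finite.
sup_k ||T_k|| = max(8, 14, 16, 25, 27) = 27

27


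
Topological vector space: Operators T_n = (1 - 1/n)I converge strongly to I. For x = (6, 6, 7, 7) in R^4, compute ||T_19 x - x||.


T_19 x - x = (1 - 1/19)x - x = -x/19
||x|| = sqrt(170) = 13.0384
||T_19 x - x|| = ||x||/19 = 13.0384/19 = 0.6862

0.6862


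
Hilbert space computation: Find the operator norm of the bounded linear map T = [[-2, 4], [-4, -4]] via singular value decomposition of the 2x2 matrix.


A^T A = [[20, 8], [8, 32]]
trace(A^T A) = 52, det(A^T A) = 576
discriminant = 52^2 - 4*576 = 400
Largest eigenvalue of A^T A = (trace + sqrt(disc))/2 = 36.0000
||T|| = sqrt(36.0000) = 6.0000

6.0000


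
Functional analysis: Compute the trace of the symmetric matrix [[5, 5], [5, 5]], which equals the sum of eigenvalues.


For a self-adjoint (symmetric) matrix, the eigenvalues are real.
The sum of eigenvalues equals the trace of the matrix.
trace = 5 + 5 = 10

10


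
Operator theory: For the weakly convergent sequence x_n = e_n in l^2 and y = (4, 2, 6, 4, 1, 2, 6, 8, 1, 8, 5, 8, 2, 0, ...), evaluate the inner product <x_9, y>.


x_9 = e_9 is the standard basis vector with 1 in position 9.
<x_9, y> = y_9 = 1
As n -> infinity, <x_n, y> -> 0, confirming weak convergence of (x_n) to 0.

1


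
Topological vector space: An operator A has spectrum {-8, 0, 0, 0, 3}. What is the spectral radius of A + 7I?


Spectrum of A + 7I = {-1, 7, 7, 7, 10}
Spectral radius = max |lambda| over the shifted spectrum
= max(1, 7, 7, 7, 10) = 10

10


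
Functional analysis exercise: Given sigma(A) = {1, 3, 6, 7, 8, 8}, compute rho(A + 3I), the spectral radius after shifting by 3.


Spectrum of A + 3I = {4, 6, 9, 10, 11, 11}
Spectral radius = max |lambda| over the shifted spectrum
= max(4, 6, 9, 10, 11, 11) = 11

11


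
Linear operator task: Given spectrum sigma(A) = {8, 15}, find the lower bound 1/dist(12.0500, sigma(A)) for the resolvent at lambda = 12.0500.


dist(12.0500, {8, 15}) = min(|12.0500 - 8|, |12.0500 - 15|)
= min(4.0500, 2.9500) = 2.9500
Resolvent bound = 1/2.9500 = 0.3390

0.3390


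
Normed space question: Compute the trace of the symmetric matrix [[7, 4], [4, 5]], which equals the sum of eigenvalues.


For a self-adjoint (symmetric) matrix, the eigenvalues are real.
The sum of eigenvalues equals the trace of the matrix.
trace = 7 + 5 = 12

12


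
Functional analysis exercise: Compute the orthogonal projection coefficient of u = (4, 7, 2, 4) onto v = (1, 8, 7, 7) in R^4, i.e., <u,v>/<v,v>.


Computing <u,v> = 4*1 + 7*8 + 2*7 + 4*7 = 102
Computing <v,v> = 1^2 + 8^2 + 7^2 + 7^2 = 163
Projection coefficient = 102/163 = 0.6258

0.6258


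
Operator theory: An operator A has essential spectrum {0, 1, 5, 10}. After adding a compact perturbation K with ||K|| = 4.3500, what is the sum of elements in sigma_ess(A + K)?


By Weyl's theorem, the essential spectrum is invariant under compact perturbations.
sigma_ess(A + K) = sigma_ess(A) = {0, 1, 5, 10}
Sum = 0 + 1 + 5 + 10 = 16

16


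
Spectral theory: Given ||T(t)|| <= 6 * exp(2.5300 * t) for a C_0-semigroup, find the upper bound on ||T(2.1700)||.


||T(2.1700)|| <= 6 * exp(2.5300 * 2.1700)
= 6 * exp(5.4901)
= 6 * 242.2814
= 1453.6886

1453.6886


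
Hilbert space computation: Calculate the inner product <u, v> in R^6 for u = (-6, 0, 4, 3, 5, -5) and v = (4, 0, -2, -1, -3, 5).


Computing the standard inner product <u, v> = sum u_i * v_i
= -6*4 + 0*0 + 4*-2 + 3*-1 + 5*-3 + -5*5
= -24 + 0 + -8 + -3 + -15 + -25
= -75

-75


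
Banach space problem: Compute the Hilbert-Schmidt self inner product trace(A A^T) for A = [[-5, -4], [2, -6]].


trace(A * A^T) = sum of squares of all entries
= (-5)^2 + (-4)^2 + 2^2 + (-6)^2
= 25 + 16 + 4 + 36
= 81

81
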